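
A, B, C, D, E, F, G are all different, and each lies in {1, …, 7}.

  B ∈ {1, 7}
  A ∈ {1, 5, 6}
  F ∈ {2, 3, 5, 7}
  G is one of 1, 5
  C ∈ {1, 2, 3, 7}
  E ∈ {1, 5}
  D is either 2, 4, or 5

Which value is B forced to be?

7

Among the 7 variables, 4 fits only D (and all 7 values in {1, 2, 3, 4, 5, 6, 7} must be used), so D = 4.
The 6 still-open variables together cover exactly {1, 2, 3, 5, 6, 7} — 6 values for 6 variables — and 6 appears only in A's list, so A = 6.
E and G between them cover only {1, 5} — a naked pair. Remove those values from B, C, F.
So B = 7.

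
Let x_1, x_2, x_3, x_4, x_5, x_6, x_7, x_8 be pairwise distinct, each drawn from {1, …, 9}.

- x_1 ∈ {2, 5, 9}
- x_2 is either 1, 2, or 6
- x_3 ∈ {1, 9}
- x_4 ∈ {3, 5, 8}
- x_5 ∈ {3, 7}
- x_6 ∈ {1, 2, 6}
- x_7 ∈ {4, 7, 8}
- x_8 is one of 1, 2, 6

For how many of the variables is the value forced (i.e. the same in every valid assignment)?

2

x_2, x_6, x_8 share exactly the 3 values {1, 2, 6}; by pigeonhole those values go to them, so strike 1, 2, 6 from x_1, x_3.
x_3 has just one choice, so x_3 = 9. Strike 9 from x_1.
That leaves x_1 = 5. Eliminate 5 elsewhere: x_4.
Determined: x_1=5, x_3=9. The other variables each still have more than one consistent value. That makes 2.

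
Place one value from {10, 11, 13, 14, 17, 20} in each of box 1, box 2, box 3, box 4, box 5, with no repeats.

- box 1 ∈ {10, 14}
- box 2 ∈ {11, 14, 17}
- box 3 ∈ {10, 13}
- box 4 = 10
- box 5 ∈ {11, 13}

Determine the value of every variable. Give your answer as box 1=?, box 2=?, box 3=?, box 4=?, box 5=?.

box 4 has just one choice, so box 4 = 10. Remove 10 from box 1, box 3.
box 1 must be 14 (only option left). Eliminate 14 elsewhere: box 2.
box 3 must be 13 (only option left). Remove 13 from box 5.
box 5 has just one choice, so box 5 = 11. Strike 11 from box 2.
That leaves box 2 = 17.

box 1=14, box 2=17, box 3=13, box 4=10, box 5=11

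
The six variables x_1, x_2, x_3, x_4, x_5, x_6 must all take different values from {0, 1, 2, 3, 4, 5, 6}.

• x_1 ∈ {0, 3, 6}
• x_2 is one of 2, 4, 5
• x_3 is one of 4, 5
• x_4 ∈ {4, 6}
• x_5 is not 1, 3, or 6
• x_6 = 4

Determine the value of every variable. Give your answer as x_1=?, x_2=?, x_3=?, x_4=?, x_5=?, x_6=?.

x_1=3, x_2=2, x_3=5, x_4=6, x_5=0, x_6=4

x_6 has just one choice, so x_6 = 4. Eliminate 4 elsewhere: x_2, x_3, x_4, x_5.
x_3 has just one choice, so x_3 = 5. Strike 5 from x_2, x_5.
x_4 must be 6 (only option left). So x_1 can't be 6.
x_2 has just one choice, so x_2 = 2. Strike 2 from x_5.
x_5 has just one choice, so x_5 = 0. Strike 0 from x_1.
x_1's domain is down to {3}, so x_1 = 3.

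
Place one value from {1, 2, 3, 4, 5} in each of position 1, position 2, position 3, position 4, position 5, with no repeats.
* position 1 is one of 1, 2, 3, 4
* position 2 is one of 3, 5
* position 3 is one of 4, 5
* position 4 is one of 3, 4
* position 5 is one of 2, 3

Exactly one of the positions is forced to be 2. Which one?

Among the 5 variables, 1 fits only position 1 (and all 5 values in {1, 2, 3, 4, 5} must be used), so position 1 = 1.
Among the 4 still-open variables, 2 fits only position 5 (and all 4 values in {2, 3, 4, 5} must be used), so position 5 = 2.

position 5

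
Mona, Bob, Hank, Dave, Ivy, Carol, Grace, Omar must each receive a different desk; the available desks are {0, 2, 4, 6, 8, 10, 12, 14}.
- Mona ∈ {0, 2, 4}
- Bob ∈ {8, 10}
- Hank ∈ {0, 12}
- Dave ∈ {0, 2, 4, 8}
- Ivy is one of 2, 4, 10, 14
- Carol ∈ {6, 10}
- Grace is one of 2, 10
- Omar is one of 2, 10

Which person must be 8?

Bob

The 8 variables draw from only 8 values {0, 2, 4, 6, 8, 10, 12, 14}, so each is used; only Carol can be 6, hence Carol = 6.
The 7 still-open variables together cover exactly {0, 2, 4, 8, 10, 12, 14} — 7 values for 7 variables — and 12 appears only in Hank's list, so Hank = 12.
The 6 still-open variables draw from only 6 values {0, 2, 4, 8, 10, 14}, so each is used; only Ivy can be 14, hence Ivy = 14.
The 2 variables Grace and Omar are confined to {2, 10}, which locks those values in; drop them from Mona, Bob, Dave.
So 8 goes to Bob.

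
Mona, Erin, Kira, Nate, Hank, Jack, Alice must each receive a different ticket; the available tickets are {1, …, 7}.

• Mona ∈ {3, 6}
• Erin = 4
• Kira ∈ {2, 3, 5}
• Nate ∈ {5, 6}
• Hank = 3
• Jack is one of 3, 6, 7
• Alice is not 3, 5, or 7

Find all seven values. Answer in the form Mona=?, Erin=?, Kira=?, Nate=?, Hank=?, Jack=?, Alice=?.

Erin must be 4 (only option left). Strike 4 from Alice.
Hank must be 3 (only option left). Eliminate 3 elsewhere: Mona, Kira, Jack.
Mona must be 6 (only option left). Strike 6 from Nate, Jack, Alice.
Nate's domain is down to {5}, so Nate = 5. Remove 5 from Kira.
Jack's domain is down to {7}, so Jack = 7.
Kira must be 2 (only option left). Eliminate 2 elsewhere: Alice.
Alice's domain is down to {1}, so Alice = 1.

Mona=6, Erin=4, Kira=2, Nate=5, Hank=3, Jack=7, Alice=1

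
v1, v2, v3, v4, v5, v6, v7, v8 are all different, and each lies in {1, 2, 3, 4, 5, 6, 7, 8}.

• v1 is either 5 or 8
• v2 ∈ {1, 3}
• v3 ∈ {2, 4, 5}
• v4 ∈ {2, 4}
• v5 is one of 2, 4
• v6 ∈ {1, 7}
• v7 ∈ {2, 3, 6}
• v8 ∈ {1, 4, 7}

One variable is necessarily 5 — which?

The 8 variables together cover exactly {1, 2, 3, 4, 5, 6, 7, 8} — 8 values for 8 variables — and 6 appears only in v7's list, so v7 = 6.
Among the 7 still-open variables, 3 fits only v2 (and all 7 values in {1, 2, 3, 4, 5, 7, 8} must be used), so v2 = 3.
The 6 still-open variables draw from only 6 values {1, 2, 4, 5, 7, 8}, so each is used; only v1 can be 8, hence v1 = 8.
The 5 still-open variables draw from only 5 values {1, 2, 4, 5, 7}, so each is used; only v3 can be 5, hence v3 = 5.

v3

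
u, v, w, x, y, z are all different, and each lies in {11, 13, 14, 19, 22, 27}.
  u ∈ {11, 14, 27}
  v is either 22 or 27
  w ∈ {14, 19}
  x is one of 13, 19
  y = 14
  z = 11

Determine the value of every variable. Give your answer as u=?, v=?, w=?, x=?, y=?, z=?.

y's domain is down to {14}, so y = 14. Eliminate 14 elsewhere: u, w.
z must be 11 (only option left). So u can't be 11.
u must be 27 (only option left). Remove 27 from v.
v's domain is down to {22}, so v = 22.
w has just one choice, so w = 19. Eliminate 19 elsewhere: x.
That leaves x = 13.

u=27, v=22, w=19, x=13, y=14, z=11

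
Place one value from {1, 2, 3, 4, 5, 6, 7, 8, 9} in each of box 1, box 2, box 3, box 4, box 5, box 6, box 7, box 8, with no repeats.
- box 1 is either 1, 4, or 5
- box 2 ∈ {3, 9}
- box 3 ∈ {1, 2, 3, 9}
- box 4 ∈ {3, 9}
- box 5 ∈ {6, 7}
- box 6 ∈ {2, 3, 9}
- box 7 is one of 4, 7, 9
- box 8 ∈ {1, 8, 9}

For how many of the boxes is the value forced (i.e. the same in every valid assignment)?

The 2 variables box 2 and box 4 are confined to {3, 9}, which locks those values in; drop them from box 3, box 6, box 7, box 8.
box 6 must be 2 (only option left). Strike 2 from box 3.
box 3 must be 1 (only option left). Remove 1 from box 1, box 8.
box 8 has just one choice, so box 8 = 8.
Determined: box 3=1, box 6=2, box 8=8. The other boxes each still have more than one consistent value. That makes 3.

3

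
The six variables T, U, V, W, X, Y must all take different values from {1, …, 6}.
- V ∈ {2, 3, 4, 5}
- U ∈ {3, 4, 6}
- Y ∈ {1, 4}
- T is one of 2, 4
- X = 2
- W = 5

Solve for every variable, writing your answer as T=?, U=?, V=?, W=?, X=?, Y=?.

T=4, U=6, V=3, W=5, X=2, Y=1

W must be 5 (only option left). Eliminate 5 elsewhere: V.
X must be 2 (only option left). Strike 2 from T, V.
That leaves T = 4. Remove 4 from U, V, Y.
V's domain is down to {3}, so V = 3. Remove 3 from U.
Y has just one choice, so Y = 1.
U must be 6 (only option left).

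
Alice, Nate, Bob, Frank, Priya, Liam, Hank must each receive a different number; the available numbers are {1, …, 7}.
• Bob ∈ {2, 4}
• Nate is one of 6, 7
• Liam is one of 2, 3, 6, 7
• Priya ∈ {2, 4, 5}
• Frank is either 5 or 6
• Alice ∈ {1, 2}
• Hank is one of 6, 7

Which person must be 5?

The 7 variables together cover exactly {1, 2, 3, 4, 5, 6, 7} — 7 values for 7 variables — and 1 appears only in Alice's list, so Alice = 1.
The 6 still-open variables together cover exactly {2, 3, 4, 5, 6, 7} — 6 values for 6 variables — and 3 appears only in Liam's list, so Liam = 3.
Nate and Hank between them cover only {6, 7} — a naked pair. Remove those values from Frank.
So 5 goes to Frank.

Frank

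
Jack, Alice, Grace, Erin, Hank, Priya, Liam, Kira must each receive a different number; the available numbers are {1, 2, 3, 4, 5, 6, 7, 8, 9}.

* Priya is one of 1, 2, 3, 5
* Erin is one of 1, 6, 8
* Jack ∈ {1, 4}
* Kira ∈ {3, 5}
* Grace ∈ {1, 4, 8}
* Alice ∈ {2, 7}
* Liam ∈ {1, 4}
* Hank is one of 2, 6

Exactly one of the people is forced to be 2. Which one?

The 8 variables draw from only 8 values {1, 2, 3, 4, 5, 6, 7, 8}, so each is used; only Alice can be 7, hence Alice = 7.
The 2 variables Jack and Liam are confined to {1, 4}, which locks those values in; drop them from Grace, Erin, Priya.
Grace must be 8 (only option left). So Erin can't be 8.
Erin must be 6 (only option left). Strike 6 from Hank.
So 2 goes to Hank.

Hank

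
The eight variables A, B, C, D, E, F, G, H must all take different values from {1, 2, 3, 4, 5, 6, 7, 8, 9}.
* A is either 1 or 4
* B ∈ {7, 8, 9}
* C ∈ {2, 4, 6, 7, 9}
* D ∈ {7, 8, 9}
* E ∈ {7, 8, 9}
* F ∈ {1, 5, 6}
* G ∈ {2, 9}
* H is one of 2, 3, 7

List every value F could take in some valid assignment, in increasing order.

1, 5, 6

B, D, E share exactly the 3 values {7, 8, 9}; by pigeonhole those values go to them, so strike 7, 8, 9 from C, G, H.
G must be 2 (only option left). So C, H can't be 2.
H has just one choice, so H = 3.
No further eliminations apply; F can still be any of 1, 5, 6.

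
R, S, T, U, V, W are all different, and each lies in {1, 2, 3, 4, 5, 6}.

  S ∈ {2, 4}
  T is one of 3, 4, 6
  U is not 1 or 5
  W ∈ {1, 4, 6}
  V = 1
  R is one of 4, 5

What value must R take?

V has just one choice, so V = 1. Eliminate 1 elsewhere: W.
The 5 still-open variables draw from only 5 values {2, 3, 4, 5, 6}, so each is used; only R can be 5, hence R = 5.

5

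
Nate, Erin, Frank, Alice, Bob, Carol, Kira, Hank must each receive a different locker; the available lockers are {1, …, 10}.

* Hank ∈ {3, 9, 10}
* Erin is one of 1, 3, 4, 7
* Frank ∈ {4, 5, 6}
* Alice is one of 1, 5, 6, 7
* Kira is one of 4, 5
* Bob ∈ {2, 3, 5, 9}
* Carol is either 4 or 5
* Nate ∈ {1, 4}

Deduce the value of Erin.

Carol and Kira share exactly the 2 values {4, 5}; by pigeonhole those values go to them, so strike 4, 5 from Nate, Erin, Frank, Alice, Bob.
Nate's domain is down to {1}, so Nate = 1. Strike 1 from Erin, Alice.
Frank's domain is down to {6}, so Frank = 6. Eliminate 6 elsewhere: Alice.
Alice has just one choice, so Alice = 7. Eliminate 7 elsewhere: Erin.
So Erin = 3.

3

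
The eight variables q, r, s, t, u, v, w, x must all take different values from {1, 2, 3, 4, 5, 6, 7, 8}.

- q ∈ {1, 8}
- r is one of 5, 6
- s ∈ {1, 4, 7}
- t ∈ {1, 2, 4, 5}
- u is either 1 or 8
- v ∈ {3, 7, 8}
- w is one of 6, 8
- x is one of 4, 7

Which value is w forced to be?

6

The 8 variables together cover exactly {1, 2, 3, 4, 5, 6, 7, 8} — 8 values for 8 variables — and 2 appears only in t's list, so t = 2.
The 7 still-open variables draw from only 7 values {1, 3, 4, 5, 6, 7, 8}, so each is used; only v can be 3, hence v = 3.
The 6 still-open variables draw from only 6 values {1, 4, 5, 6, 7, 8}, so each is used; only r can be 5, hence r = 5.
The 5 still-open variables draw from only 5 values {1, 4, 6, 7, 8}, so each is used; only w can be 6, hence w = 6.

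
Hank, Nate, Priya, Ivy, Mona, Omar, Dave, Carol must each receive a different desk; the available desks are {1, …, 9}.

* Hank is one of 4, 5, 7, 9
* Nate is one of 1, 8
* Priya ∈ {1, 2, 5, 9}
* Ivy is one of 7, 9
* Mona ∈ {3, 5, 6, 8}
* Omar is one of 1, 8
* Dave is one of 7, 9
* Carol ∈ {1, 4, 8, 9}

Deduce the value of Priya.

Nate and Omar between them cover only {1, 8} — a naked pair. Remove those values from Priya, Mona, Carol.
The 2 variables Ivy and Dave are confined to {7, 9}, which locks those values in; drop them from Hank, Priya, Carol.
Carol's domain is down to {4}, so Carol = 4. Eliminate 4 elsewhere: Hank.
Hank must be 5 (only option left). Strike 5 from Priya, Mona.
So Priya = 2.

2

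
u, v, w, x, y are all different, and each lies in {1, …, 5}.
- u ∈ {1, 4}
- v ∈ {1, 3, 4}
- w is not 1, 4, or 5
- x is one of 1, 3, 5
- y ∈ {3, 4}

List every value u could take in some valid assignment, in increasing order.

1, 4

Among the 5 variables, 2 fits only w (and all 5 values in {1, 2, 3, 4, 5} must be used), so w = 2.
Among the 4 still-open variables, 5 fits only x (and all 4 values in {1, 3, 4, 5} must be used), so x = 5.
No further eliminations apply; u can still be any of 1, 4.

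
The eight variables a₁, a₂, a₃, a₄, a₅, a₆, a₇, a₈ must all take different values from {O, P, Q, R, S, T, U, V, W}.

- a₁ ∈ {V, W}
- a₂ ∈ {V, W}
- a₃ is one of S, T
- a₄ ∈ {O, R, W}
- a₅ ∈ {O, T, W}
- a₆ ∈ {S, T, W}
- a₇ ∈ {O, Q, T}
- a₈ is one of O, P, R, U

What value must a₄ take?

The 2 variables a₁ and a₂ are confined to {V, W}, which locks those values in; drop them from a₄, a₅, a₆.
The 2 variables a₃ and a₆ are confined to {S, T}, which locks those values in; drop them from a₅, a₇.
a₅ must be O (only option left). Eliminate O elsewhere: a₄, a₇, a₈.
So a₄ = R.

R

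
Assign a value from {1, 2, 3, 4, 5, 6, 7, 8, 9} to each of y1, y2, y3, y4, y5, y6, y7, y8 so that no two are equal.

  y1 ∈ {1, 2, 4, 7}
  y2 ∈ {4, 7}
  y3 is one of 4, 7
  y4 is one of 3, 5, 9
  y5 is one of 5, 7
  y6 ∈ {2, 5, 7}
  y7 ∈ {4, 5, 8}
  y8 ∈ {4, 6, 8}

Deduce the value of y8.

The 2 variables y2 and y3 are confined to {4, 7}, which locks those values in; drop them from y1, y5, y6, y7, y8.
That leaves y5 = 5. Eliminate 5 elsewhere: y4, y6, y7.
That leaves y6 = 2. Eliminate 2 elsewhere: y1.
y7's domain is down to {8}, so y7 = 8. Strike 8 from y8.
So y8 = 6.

6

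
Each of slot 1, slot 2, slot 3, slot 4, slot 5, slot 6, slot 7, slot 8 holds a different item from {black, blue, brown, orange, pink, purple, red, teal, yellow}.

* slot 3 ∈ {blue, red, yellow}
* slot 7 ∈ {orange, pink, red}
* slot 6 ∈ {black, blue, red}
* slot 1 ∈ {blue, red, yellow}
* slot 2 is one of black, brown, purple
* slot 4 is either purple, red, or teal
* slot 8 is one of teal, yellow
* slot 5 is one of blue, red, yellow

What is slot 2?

slot 1, slot 3, slot 5 share exactly the 3 values {blue, red, yellow}; by pigeonhole those values go to them, so strike blue, red, yellow from slot 4, slot 6, slot 7, slot 8.
That leaves slot 6 = black. Eliminate black elsewhere: slot 2.
slot 8 has just one choice, so slot 8 = teal. So slot 4 can't be teal.
slot 4 must be purple (only option left). Strike purple from slot 2.
So slot 2 = brown.

brown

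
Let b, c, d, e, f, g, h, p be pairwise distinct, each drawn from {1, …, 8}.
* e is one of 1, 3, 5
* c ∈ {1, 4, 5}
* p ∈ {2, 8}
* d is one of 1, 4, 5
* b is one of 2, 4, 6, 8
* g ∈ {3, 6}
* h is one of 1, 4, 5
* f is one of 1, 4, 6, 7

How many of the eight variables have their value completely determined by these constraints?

3

The 8 variables together cover exactly {1, 2, 3, 4, 5, 6, 7, 8} — 8 values for 8 variables — and 7 appears only in f's list, so f = 7.
c, d, h share exactly the 3 values {1, 4, 5}; by pigeonhole those values go to them, so strike 1, 4, 5 from b, e.
That leaves e = 3. Strike 3 from g.
g's domain is down to {6}, so g = 6. Strike 6 from b.
Determined: e=3, f=7, g=6. The other variables each still have more than one consistent value. That makes 3.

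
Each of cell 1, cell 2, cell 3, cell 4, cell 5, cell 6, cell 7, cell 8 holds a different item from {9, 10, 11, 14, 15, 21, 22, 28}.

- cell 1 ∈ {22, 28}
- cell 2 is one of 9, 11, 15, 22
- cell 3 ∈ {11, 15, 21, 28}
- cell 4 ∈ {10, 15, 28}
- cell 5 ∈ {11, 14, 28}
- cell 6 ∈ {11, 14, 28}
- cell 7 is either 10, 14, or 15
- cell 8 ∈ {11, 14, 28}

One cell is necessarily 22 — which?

cell 1

The 8 variables together cover exactly {9, 10, 11, 14, 15, 21, 22, 28} — 8 values for 8 variables — and 9 appears only in cell 2's list, so cell 2 = 9.
The 7 still-open variables draw from only 7 values {10, 11, 14, 15, 21, 22, 28}, so each is used; only cell 3 can be 21, hence cell 3 = 21.
Among the 6 still-open variables, 22 fits only cell 1 (and all 6 values in {10, 11, 14, 15, 22, 28} must be used), so cell 1 = 22.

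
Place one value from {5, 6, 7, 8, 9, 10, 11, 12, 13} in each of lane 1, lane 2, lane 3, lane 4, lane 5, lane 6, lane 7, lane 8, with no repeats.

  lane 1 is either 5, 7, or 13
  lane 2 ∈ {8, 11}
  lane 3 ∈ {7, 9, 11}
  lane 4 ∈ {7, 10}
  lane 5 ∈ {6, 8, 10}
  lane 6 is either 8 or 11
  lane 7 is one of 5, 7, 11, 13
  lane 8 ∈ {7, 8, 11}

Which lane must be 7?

lane 8

Among the 8 variables, 6 fits only lane 5 (and all 8 values in {5, 6, 7, 8, 9, 10, 11, 13} must be used), so lane 5 = 6.
Among the 7 still-open variables, 9 fits only lane 3 (and all 7 values in {5, 7, 8, 9, 10, 11, 13} must be used), so lane 3 = 9.
Among the 6 still-open variables, 10 fits only lane 4 (and all 6 values in {5, 7, 8, 10, 11, 13} must be used), so lane 4 = 10.
lane 2 and lane 6 share exactly the 2 values {8, 11}; by pigeonhole those values go to them, so strike 8, 11 from lane 7, lane 8.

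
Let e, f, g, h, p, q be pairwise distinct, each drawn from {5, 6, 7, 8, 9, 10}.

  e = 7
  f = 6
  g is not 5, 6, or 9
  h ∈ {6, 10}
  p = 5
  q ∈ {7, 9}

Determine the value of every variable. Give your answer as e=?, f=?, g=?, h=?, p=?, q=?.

e=7, f=6, g=8, h=10, p=5, q=9

e's domain is down to {7}, so e = 7. So g, q can't be 7.
f has just one choice, so f = 6. Strike 6 from h.
h's domain is down to {10}, so h = 10. So g can't be 10.
That leaves p = 5.
q must be 9 (only option left).
g's domain is down to {8}, so g = 8.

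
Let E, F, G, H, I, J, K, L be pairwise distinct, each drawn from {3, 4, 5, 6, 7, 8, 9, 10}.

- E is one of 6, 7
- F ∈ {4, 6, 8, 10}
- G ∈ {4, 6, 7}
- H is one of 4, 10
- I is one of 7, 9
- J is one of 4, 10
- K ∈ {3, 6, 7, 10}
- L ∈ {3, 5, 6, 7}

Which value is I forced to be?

The 8 variables draw from only 8 values {3, 4, 5, 6, 7, 8, 9, 10}, so each is used; only L can be 5, hence L = 5.
The 7 still-open variables draw from only 7 values {3, 4, 6, 7, 8, 9, 10}, so each is used; only K can be 3, hence K = 3.
The 6 still-open variables draw from only 6 values {4, 6, 7, 8, 9, 10}, so each is used; only F can be 8, hence F = 8.
Among the 5 still-open variables, 9 fits only I (and all 5 values in {4, 6, 7, 9, 10} must be used), so I = 9.

9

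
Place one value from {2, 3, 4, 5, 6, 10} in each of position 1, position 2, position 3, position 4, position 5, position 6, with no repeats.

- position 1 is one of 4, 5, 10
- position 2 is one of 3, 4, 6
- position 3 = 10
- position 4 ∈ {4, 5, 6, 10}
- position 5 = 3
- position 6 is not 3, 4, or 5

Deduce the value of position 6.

2

position 3's domain is down to {10}, so position 3 = 10. So position 1, position 4, position 6 can't be 10.
position 5 has just one choice, so position 5 = 3. Strike 3 from position 2.
The 4 still-open variables together cover exactly {2, 4, 5, 6} — 4 values for 4 variables — and 2 appears only in position 6's list, so position 6 = 2.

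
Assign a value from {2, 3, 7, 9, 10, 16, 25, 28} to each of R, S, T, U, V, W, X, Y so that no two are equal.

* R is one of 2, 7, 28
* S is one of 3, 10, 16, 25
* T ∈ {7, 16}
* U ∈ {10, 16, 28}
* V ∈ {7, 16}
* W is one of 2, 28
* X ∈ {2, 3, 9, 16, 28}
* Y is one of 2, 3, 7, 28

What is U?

Among the 8 variables, 9 fits only X (and all 8 values in {2, 3, 7, 9, 10, 16, 25, 28} must be used), so X = 9.
The 7 still-open variables draw from only 7 values {2, 3, 7, 10, 16, 25, 28}, so each is used; only S can be 25, hence S = 25.
The 6 still-open variables draw from only 6 values {2, 3, 7, 10, 16, 28}, so each is used; only Y can be 3, hence Y = 3.
The 5 still-open variables draw from only 5 values {2, 7, 10, 16, 28}, so each is used; only U can be 10, hence U = 10.

10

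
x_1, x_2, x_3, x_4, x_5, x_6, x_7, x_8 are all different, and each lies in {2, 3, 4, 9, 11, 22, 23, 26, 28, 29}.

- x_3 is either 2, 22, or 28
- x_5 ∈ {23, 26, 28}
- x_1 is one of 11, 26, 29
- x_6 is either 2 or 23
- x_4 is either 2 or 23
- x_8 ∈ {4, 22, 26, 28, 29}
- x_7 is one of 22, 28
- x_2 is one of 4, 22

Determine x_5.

The 8 variables draw from only 8 values {2, 4, 11, 22, 23, 26, 28, 29}, so each is used; only x_1 can be 11, hence x_1 = 11.
Among the 7 still-open variables, 29 fits only x_8 (and all 7 values in {2, 4, 22, 23, 26, 28, 29} must be used), so x_8 = 29.
The 6 still-open variables together cover exactly {2, 4, 22, 23, 26, 28} — 6 values for 6 variables — and 4 appears only in x_2's list, so x_2 = 4.
The 5 still-open variables draw from only 5 values {2, 22, 23, 26, 28}, so each is used; only x_5 can be 26, hence x_5 = 26.

26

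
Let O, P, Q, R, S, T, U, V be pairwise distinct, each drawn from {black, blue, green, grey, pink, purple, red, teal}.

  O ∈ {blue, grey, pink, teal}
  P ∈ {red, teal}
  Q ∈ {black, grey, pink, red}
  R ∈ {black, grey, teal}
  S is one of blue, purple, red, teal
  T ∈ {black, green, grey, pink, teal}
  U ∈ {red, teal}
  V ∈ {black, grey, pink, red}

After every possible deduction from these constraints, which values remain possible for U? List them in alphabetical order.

The 8 variables draw from only 8 values {black, blue, green, grey, pink, purple, red, teal}, so each is used; only T can be green, hence T = green.
The 7 still-open variables together cover exactly {black, blue, grey, pink, purple, red, teal} — 7 values for 7 variables — and purple appears only in S's list, so S = purple.
Among the 6 still-open variables, blue fits only O (and all 6 values in {black, blue, grey, pink, red, teal} must be used), so O = blue.
P and U share exactly the 2 values {red, teal}; by pigeonhole those values go to them, so strike red, teal from Q, R, V.
No further eliminations apply; U can still be any of red, teal.

red, teal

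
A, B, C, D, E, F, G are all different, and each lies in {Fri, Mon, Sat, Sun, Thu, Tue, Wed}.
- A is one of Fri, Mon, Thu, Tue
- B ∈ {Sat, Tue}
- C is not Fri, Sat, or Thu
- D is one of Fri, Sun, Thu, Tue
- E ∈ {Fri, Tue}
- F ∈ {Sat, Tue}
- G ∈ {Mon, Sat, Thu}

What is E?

Fri

The 7 variables draw from only 7 values {Fri, Mon, Sat, Sun, Thu, Tue, Wed}, so each is used; only C can be Wed, hence C = Wed.
The 6 still-open variables draw from only 6 values {Fri, Mon, Sat, Sun, Thu, Tue}, so each is used; only D can be Sun, hence D = Sun.
The 2 variables B and F are confined to {Sat, Tue}, which locks those values in; drop them from A, E, G.
So E = Fri.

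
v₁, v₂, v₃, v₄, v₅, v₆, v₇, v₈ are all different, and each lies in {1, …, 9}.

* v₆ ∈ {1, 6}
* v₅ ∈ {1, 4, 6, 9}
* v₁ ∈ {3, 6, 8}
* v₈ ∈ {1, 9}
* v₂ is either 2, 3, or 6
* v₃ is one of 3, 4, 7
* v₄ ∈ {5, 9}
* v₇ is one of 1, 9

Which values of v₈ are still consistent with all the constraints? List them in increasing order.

1, 9

v₇ and v₈ share exactly the 2 values {1, 9}; by pigeonhole those values go to them, so strike 1, 9 from v₄, v₅, v₆.
v₄'s domain is down to {5}, so v₄ = 5.
v₆ must be 6 (only option left). So v₁, v₂, v₅ can't be 6.
v₅ must be 4 (only option left). Remove 4 from v₃.
No further eliminations apply; v₈ can still be any of 1, 9.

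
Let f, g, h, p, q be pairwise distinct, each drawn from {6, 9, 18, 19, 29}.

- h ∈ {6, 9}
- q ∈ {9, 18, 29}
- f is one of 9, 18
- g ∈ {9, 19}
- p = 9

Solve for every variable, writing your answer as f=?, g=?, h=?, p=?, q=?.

f=18, g=19, h=6, p=9, q=29

p must be 9 (only option left). Eliminate 9 elsewhere: f, g, h, q.
f must be 18 (only option left). Remove 18 from q.
g must be 19 (only option left).
h has just one choice, so h = 6.
q's domain is down to {29}, so q = 29.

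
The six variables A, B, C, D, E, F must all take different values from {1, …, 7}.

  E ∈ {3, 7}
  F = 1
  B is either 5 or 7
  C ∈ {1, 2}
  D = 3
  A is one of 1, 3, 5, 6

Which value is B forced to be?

5

D must be 3 (only option left). Remove 3 from A, E.
E's domain is down to {7}, so E = 7. So B can't be 7.
So B = 5.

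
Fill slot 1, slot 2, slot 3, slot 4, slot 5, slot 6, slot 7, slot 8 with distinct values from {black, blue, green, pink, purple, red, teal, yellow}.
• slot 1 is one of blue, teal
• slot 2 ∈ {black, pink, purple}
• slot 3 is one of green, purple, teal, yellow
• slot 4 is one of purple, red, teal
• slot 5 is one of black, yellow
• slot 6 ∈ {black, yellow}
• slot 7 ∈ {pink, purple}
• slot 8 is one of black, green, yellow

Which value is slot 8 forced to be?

green

Among the 8 variables, blue fits only slot 1 (and all 8 values in {black, blue, green, pink, purple, red, teal, yellow} must be used), so slot 1 = blue.
The 7 still-open variables draw from only 7 values {black, green, pink, purple, red, teal, yellow}, so each is used; only slot 4 can be red, hence slot 4 = red.
The 6 still-open variables draw from only 6 values {black, green, pink, purple, teal, yellow}, so each is used; only slot 3 can be teal, hence slot 3 = teal.
Among the 5 still-open variables, green fits only slot 8 (and all 5 values in {black, green, pink, purple, yellow} must be used), so slot 8 = green.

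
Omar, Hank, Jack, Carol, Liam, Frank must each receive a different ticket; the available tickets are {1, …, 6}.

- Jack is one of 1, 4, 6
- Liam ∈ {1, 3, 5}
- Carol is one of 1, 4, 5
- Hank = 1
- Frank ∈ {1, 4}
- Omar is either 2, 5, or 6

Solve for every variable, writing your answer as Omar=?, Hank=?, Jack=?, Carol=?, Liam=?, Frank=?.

Omar=2, Hank=1, Jack=6, Carol=5, Liam=3, Frank=4

Hank must be 1 (only option left). Remove 1 from Jack, Carol, Liam, Frank.
That leaves Frank = 4. Eliminate 4 elsewhere: Jack, Carol.
Jack's domain is down to {6}, so Jack = 6. Eliminate 6 elsewhere: Omar.
Carol has just one choice, so Carol = 5. So Omar, Liam can't be 5.
That leaves Liam = 3.
Omar's domain is down to {2}, so Omar = 2.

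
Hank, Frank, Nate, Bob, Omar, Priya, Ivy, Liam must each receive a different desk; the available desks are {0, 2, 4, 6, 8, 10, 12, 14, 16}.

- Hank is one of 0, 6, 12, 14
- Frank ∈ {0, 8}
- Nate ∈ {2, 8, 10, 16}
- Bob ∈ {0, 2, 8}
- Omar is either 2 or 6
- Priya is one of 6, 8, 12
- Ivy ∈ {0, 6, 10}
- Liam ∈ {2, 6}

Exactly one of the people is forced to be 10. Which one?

The 8 variables together cover exactly {0, 2, 6, 8, 10, 12, 14, 16} — 8 values for 8 variables — and 14 appears only in Hank's list, so Hank = 14.
The 7 still-open variables together cover exactly {0, 2, 6, 8, 10, 12, 16} — 7 values for 7 variables — and 12 appears only in Priya's list, so Priya = 12.
The 6 still-open variables together cover exactly {0, 2, 6, 8, 10, 16} — 6 values for 6 variables — and 16 appears only in Nate's list, so Nate = 16.
Among the 5 still-open variables, 10 fits only Ivy (and all 5 values in {0, 2, 6, 8, 10} must be used), so Ivy = 10.

Ivy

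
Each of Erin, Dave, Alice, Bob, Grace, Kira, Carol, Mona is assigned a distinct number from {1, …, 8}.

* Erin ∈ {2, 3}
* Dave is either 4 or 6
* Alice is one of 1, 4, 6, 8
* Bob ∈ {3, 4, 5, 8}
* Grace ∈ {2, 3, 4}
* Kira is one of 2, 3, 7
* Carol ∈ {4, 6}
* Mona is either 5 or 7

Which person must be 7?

Kira

The 8 variables draw from only 8 values {1, 2, 3, 4, 5, 6, 7, 8}, so each is used; only Alice can be 1, hence Alice = 1.
The 7 still-open variables together cover exactly {2, 3, 4, 5, 6, 7, 8} — 7 values for 7 variables — and 8 appears only in Bob's list, so Bob = 8.
The 6 still-open variables together cover exactly {2, 3, 4, 5, 6, 7} — 6 values for 6 variables — and 5 appears only in Mona's list, so Mona = 5.
Among the 5 still-open variables, 7 fits only Kira (and all 5 values in {2, 3, 4, 6, 7} must be used), so Kira = 7.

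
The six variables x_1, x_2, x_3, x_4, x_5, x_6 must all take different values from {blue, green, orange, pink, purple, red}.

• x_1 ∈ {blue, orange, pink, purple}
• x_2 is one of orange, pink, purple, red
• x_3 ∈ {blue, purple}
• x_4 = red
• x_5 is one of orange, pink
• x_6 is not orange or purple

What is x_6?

green

x_4 has just one choice, so x_4 = red. Strike red from x_2, x_6.
The 5 still-open variables together cover exactly {blue, green, orange, pink, purple} — 5 values for 5 variables — and green appears only in x_6's list, so x_6 = green.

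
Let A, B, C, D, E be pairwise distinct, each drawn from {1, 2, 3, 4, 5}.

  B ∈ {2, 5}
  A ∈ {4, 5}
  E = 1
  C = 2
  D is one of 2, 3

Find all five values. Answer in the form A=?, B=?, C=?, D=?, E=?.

C must be 2 (only option left). Eliminate 2 elsewhere: B, D.
D must be 3 (only option left).
That leaves E = 1.
B's domain is down to {5}, so B = 5. Eliminate 5 elsewhere: A.
A must be 4 (only option left).

A=4, B=5, C=2, D=3, E=1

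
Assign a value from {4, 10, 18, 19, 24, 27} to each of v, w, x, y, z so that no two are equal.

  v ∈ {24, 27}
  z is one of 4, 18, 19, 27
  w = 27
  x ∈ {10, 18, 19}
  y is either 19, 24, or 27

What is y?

19

w must be 27 (only option left). Eliminate 27 elsewhere: v, y, z.
v's domain is down to {24}, so v = 24. Strike 24 from y.
So y = 19.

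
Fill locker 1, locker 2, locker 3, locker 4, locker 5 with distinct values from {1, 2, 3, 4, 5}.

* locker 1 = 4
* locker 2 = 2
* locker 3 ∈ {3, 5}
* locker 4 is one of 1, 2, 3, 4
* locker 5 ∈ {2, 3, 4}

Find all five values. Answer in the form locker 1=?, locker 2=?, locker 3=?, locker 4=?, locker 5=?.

locker 1=4, locker 2=2, locker 3=5, locker 4=1, locker 5=3

locker 1 has just one choice, so locker 1 = 4. So locker 4, locker 5 can't be 4.
locker 2 must be 2 (only option left). Remove 2 from locker 4, locker 5.
locker 5 has just one choice, so locker 5 = 3. Strike 3 from locker 3, locker 4.
That leaves locker 3 = 5.
That leaves locker 4 = 1.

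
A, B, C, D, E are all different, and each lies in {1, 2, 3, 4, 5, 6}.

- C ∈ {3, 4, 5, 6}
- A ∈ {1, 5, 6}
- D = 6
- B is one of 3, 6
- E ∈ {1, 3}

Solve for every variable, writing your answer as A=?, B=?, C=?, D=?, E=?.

A=5, B=3, C=4, D=6, E=1

D has just one choice, so D = 6. So A, B, C can't be 6.
B has just one choice, so B = 3. Eliminate 3 elsewhere: C, E.
E has just one choice, so E = 1. Eliminate 1 elsewhere: A.
That leaves A = 5. So C can't be 5.
C must be 4 (only option left).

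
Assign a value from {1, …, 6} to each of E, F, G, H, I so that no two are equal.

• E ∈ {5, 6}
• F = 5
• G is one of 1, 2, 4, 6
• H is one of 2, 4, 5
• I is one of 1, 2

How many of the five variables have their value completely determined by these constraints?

F's domain is down to {5}, so F = 5. Remove 5 from E, H.
E must be 6 (only option left). Remove 6 from G.
Determined: E=6, F=5. The other variables each still have more than one consistent value. That makes 2.

2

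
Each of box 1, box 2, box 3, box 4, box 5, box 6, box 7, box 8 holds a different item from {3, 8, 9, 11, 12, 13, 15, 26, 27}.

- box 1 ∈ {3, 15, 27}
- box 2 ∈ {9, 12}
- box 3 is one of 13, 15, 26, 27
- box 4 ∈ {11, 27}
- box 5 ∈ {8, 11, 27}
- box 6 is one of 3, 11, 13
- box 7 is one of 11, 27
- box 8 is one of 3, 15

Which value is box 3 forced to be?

The 2 variables box 4 and box 7 are confined to {11, 27}, which locks those values in; drop them from box 1, box 3, box 5, box 6.
That leaves box 5 = 8.
The 2 variables box 1 and box 8 are confined to {3, 15}, which locks those values in; drop them from box 3, box 6.
box 6 must be 13 (only option left). Eliminate 13 elsewhere: box 3.
So box 3 = 26.

26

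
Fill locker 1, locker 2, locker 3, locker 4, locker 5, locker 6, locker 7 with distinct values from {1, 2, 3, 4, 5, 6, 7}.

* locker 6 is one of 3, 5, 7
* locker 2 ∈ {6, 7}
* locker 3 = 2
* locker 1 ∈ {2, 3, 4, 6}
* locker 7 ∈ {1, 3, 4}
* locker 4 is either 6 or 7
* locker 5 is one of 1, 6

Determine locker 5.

1

locker 3's domain is down to {2}, so locker 3 = 2. Eliminate 2 elsewhere: locker 1.
The 6 still-open variables draw from only 6 values {1, 3, 4, 5, 6, 7}, so each is used; only locker 6 can be 5, hence locker 6 = 5.
locker 2 and locker 4 share exactly the 2 values {6, 7}; by pigeonhole those values go to them, so strike 6, 7 from locker 1, locker 5.
So locker 5 = 1.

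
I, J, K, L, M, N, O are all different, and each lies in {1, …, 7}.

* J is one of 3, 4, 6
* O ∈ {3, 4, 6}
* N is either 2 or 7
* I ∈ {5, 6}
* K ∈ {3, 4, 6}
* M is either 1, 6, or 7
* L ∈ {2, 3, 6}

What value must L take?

2

Among the 7 variables, 1 fits only M (and all 7 values in {1, 2, 3, 4, 5, 6, 7} must be used), so M = 1.
The 6 still-open variables draw from only 6 values {2, 3, 4, 5, 6, 7}, so each is used; only I can be 5, hence I = 5.
The 5 still-open variables together cover exactly {2, 3, 4, 6, 7} — 5 values for 5 variables — and 7 appears only in N's list, so N = 7.
Among the 4 still-open variables, 2 fits only L (and all 4 values in {2, 3, 4, 6} must be used), so L = 2.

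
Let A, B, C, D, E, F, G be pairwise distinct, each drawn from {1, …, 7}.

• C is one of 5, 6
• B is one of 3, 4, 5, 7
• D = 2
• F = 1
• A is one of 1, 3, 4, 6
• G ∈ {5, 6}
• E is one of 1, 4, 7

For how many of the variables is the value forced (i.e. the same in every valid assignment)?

2

D must be 2 (only option left).
F's domain is down to {1}, so F = 1. Strike 1 from A, E.
C and G share exactly the 2 values {5, 6}; by pigeonhole those values go to them, so strike 5, 6 from A, B.
Determined: D=2, F=1. The other variables each still have more than one consistent value. That makes 2.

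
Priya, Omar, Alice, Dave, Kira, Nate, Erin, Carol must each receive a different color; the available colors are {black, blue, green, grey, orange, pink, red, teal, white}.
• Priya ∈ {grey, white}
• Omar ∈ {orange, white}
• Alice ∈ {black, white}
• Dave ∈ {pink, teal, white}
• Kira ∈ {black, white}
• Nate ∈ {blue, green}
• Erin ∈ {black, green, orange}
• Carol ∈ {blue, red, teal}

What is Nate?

blue

Alice and Kira between them cover only {black, white} — a naked pair. Remove those values from Priya, Omar, Dave, Erin.
Priya has just one choice, so Priya = grey.
Omar must be orange (only option left). Eliminate orange elsewhere: Erin.
Erin must be green (only option left). Remove green from Nate.
So Nate = blue.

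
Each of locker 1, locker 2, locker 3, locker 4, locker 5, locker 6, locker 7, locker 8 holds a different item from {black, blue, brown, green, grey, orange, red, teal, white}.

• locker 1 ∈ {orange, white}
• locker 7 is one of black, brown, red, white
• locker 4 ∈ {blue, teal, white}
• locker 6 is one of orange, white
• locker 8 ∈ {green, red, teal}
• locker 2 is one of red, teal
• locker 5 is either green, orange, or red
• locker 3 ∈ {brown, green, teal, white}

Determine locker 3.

brown

Among the 8 variables, black fits only locker 7 (and all 8 values in {black, blue, brown, green, orange, red, teal, white} must be used), so locker 7 = black.
The 7 still-open variables together cover exactly {blue, brown, green, orange, red, teal, white} — 7 values for 7 variables — and blue appears only in locker 4's list, so locker 4 = blue.
The 6 still-open variables draw from only 6 values {brown, green, orange, red, teal, white}, so each is used; only locker 3 can be brown, hence locker 3 = brown.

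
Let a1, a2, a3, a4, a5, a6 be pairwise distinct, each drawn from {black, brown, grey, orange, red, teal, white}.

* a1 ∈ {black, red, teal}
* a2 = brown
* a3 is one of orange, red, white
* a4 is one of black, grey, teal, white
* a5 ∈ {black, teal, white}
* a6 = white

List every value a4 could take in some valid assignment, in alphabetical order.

a2 must be brown (only option left).
a6 has just one choice, so a6 = white. Remove white from a3, a4, a5.
No further eliminations apply; a4 can still be any of black, grey, teal.

black, grey, teal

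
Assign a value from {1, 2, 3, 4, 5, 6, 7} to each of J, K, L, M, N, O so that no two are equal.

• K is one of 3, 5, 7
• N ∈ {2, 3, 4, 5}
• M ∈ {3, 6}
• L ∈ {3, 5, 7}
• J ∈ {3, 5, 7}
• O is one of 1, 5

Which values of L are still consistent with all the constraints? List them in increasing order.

J, K, L share exactly the 3 values {3, 5, 7}; by pigeonhole those values go to them, so strike 3, 5, 7 from M, N, O.
M must be 6 (only option left).
O must be 1 (only option left).
No further eliminations apply; L can still be any of 3, 5, 7.

3, 5, 7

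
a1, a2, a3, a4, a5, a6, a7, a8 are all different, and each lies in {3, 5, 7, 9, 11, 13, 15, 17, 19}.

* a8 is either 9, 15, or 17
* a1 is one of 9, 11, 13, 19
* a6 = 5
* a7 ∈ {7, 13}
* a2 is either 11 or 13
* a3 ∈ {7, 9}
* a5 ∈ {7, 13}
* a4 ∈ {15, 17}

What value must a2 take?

a6 must be 5 (only option left).
The 7 still-open variables draw from only 7 values {7, 9, 11, 13, 15, 17, 19}, so each is used; only a1 can be 19, hence a1 = 19.
The 6 still-open variables together cover exactly {7, 9, 11, 13, 15, 17} — 6 values for 6 variables — and 11 appears only in a2's list, so a2 = 11.

11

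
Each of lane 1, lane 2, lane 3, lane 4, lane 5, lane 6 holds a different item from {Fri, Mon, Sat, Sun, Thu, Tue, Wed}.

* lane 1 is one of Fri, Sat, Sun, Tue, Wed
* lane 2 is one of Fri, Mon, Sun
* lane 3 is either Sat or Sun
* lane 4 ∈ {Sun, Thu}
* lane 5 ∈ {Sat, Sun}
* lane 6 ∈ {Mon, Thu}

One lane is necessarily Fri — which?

lane 3 and lane 5 share exactly the 2 values {Sat, Sun}; by pigeonhole those values go to them, so strike Sat, Sun from lane 1, lane 2, lane 4.
lane 4 has just one choice, so lane 4 = Thu. So lane 6 can't be Thu.
That leaves lane 6 = Mon. Eliminate Mon elsewhere: lane 2.
So Fri goes to lane 2.

lane 2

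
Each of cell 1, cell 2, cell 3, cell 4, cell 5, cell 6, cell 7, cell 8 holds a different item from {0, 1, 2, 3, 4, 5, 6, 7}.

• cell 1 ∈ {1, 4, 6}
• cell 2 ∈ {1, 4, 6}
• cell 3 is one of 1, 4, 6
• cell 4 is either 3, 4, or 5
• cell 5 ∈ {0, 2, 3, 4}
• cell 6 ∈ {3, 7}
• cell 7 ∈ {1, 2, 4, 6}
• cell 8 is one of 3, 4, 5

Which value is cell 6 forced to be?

7

The 8 variables together cover exactly {0, 1, 2, 3, 4, 5, 6, 7} — 8 values for 8 variables — and 0 appears only in cell 5's list, so cell 5 = 0.
The 7 still-open variables draw from only 7 values {1, 2, 3, 4, 5, 6, 7}, so each is used; only cell 7 can be 2, hence cell 7 = 2.
The 6 still-open variables together cover exactly {1, 3, 4, 5, 6, 7} — 6 values for 6 variables — and 7 appears only in cell 6's list, so cell 6 = 7.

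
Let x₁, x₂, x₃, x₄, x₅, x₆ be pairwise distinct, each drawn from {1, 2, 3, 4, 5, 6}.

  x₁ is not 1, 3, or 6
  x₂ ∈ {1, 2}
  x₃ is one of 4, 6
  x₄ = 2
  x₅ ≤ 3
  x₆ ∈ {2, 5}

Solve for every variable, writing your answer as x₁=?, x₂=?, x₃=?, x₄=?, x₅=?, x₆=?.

x₁=4, x₂=1, x₃=6, x₄=2, x₅=3, x₆=5

x₄ must be 2 (only option left). Strike 2 from x₁, x₂, x₅, x₆.
That leaves x₆ = 5. Eliminate 5 elsewhere: x₁.
x₁ has just one choice, so x₁ = 4. Eliminate 4 elsewhere: x₃.
x₂ must be 1 (only option left). So x₅ can't be 1.
x₃ has just one choice, so x₃ = 6.
x₅ has just one choice, so x₅ = 3.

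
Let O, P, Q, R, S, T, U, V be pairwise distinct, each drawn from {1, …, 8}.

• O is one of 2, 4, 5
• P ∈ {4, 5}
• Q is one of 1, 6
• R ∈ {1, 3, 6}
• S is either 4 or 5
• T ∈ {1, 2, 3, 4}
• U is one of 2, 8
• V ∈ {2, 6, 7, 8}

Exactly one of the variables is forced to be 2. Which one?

O

The 8 variables draw from only 8 values {1, 2, 3, 4, 5, 6, 7, 8}, so each is used; only V can be 7, hence V = 7.
Among the 7 still-open variables, 8 fits only U (and all 7 values in {1, 2, 3, 4, 5, 6, 8} must be used), so U = 8.
P and S between them cover only {4, 5} — a naked pair. Remove those values from O, T.
So 2 goes to O.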